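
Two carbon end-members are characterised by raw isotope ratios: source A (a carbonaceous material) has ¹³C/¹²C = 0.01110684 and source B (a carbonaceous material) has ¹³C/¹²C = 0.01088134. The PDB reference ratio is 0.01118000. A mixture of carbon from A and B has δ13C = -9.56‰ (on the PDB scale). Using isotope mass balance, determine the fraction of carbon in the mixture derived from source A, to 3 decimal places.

0.850

δ_A = (0.01110684/0.01118000 − 1)×1000 = (0.993456 − 1)×1000 = -6.544‰
δ_B = (0.01088134/0.01118000 − 1)×1000 = (0.973286 − 1)×1000 = -26.714‰
f_A = (δ_mix − δ_B)/(δ_A − δ_B) = (-9.56 − (-26.714))/(-6.544 − (-26.714))
f_A = 17.154 / 20.170 = 0.8505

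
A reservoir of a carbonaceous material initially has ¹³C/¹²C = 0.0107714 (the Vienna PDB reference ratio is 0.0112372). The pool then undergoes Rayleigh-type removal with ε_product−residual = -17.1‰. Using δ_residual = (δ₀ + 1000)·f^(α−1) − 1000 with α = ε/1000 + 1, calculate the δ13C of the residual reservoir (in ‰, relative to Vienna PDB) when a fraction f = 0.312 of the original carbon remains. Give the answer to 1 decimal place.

-22.2‰

δ₀ = (0.0107714/0.0112372 − 1)×1000 = (0.958548 − 1)×1000 = -41.452‰
α − 1 = ε/1000 = -0.0171
f^(α−1) = 0.312^(-0.0171) = 1.020117
δ_res = (-41.452 + 1000) × 1.020117 − 1000 = 977.831 − 1000 = -22.17‰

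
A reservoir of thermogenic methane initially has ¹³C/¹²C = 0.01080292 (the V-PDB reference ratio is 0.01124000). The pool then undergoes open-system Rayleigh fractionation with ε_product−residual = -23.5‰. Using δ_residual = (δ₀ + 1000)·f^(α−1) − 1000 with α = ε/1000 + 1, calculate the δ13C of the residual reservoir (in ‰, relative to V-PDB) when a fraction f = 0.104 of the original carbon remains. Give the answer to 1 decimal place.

13.6‰

δ₀ = (0.01080292/0.01124000 − 1)×1000 = (0.961114 − 1)×1000 = -38.886‰
α − 1 = ε/1000 = -0.0235
f^(α−1) = 0.104^(-0.0235) = 1.054629
δ_res = (-38.886 + 1000) × 1.054629 − 1000 = 1013.619 − 1000 = 13.62‰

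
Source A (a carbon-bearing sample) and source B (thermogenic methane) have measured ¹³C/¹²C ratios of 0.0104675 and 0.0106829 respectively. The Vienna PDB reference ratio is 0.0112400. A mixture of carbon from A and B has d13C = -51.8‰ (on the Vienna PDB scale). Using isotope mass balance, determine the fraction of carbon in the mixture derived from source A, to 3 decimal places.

δ_A = (0.0104675/0.0112400 − 1)×1000 = (0.931272 − 1)×1000 = -68.728‰
δ_B = (0.0106829/0.0112400 − 1)×1000 = (0.950436 − 1)×1000 = -49.564‰
f_A = (δ_mix − δ_B)/(δ_A − δ_B) = (-51.8 − (-49.564))/(-68.728 − (-49.564))
f_A = -2.236 / -19.164 = 0.1167

0.117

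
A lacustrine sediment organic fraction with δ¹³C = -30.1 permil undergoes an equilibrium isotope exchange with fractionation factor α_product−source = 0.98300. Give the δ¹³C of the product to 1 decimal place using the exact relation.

δ_product = (δ_source + 1000)·α − 1000
δ_product = (-30.1 + 1000) × 0.98300 − 1000
δ_product = 953.412 − 1000 = -46.59 permil

-46.6 permil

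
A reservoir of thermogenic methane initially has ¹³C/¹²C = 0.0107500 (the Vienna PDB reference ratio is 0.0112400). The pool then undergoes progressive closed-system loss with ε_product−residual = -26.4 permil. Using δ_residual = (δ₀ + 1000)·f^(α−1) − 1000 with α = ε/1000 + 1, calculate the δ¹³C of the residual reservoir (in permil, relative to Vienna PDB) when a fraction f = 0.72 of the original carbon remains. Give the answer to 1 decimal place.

δ₀ = (0.0107500/0.0112400 − 1)×1000 = (0.956406 − 1)×1000 = -43.594 permil
α − 1 = ε/1000 = -0.0264
f^(α−1) = 0.72^(-0.0264) = 1.008710
δ_res = (-43.594 + 1000) × 1.008710 − 1000 = 964.736 − 1000 = -35.26 permil

-35.3 permil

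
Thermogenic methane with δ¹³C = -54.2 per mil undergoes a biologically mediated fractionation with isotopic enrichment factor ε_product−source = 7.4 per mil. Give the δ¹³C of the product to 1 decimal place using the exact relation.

To first order, δ_product ≈ δ_source + ε = -46.8 per mil.
Exactly, δ_product = (δ_source + 1000)·(ε/1000 + 1) − 1000.
δ_product = (-54.2 + 1000) × (7.4/1000 + 1) − 1000
δ_product = -47.20 per mil

-47.2 per mil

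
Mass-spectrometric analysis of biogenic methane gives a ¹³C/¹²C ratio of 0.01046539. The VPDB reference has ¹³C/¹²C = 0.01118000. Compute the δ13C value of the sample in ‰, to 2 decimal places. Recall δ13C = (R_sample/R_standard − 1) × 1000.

-63.92‰

δ13C = (R_sample / R_standard − 1) × 1000
R_sample / R_standard = 0.01046539 / 0.01118000 = 0.936081
δ13C = (0.936081 − 1) × 1000 = -63.919‰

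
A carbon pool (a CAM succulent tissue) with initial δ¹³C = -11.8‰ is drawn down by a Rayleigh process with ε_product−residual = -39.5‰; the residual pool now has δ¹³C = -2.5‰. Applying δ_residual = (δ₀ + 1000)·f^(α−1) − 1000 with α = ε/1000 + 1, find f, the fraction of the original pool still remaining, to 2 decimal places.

0.79

α − 1 = ε/1000 = -0.0395
(δ_res + 1000)/(δ₀ + 1000) = (-2.5 + 1000)/(-11.8 + 1000) = 997.5/988.2 = 1.009411
f = 1.009411^(1/-0.0395) = exp(ln(1.009411)/-0.0395) = exp(0.00937/-0.0395)
f = exp(-0.2371) = 0.7889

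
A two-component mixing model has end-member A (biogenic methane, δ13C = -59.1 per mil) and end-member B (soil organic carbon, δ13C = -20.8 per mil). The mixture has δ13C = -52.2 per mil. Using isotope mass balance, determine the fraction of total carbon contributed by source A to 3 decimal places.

δ_mix = f_A·δ_A + (1 − f_A)·δ_B  ⇒  f_A = (δ_mix − δ_B)/(δ_A − δ_B)
f_A = (-52.2 − (-20.8)) / (-59.1 − (-20.8))
f_A = -31.4 / -38.3 = 0.8198

0.820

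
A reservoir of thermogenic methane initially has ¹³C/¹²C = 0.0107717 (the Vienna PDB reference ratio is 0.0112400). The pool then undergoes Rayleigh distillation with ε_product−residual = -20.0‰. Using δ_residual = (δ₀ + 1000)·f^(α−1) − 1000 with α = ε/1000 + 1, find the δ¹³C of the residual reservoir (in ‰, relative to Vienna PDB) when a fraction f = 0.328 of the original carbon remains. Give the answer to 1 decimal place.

-20.1‰

δ₀ = (0.0107717/0.0112400 − 1)×1000 = (0.958336 − 1)×1000 = -41.664‰
α − 1 = ε/1000 = -0.0200
f^(α−1) = 0.328^(-0.0200) = 1.022545
δ_res = (-41.664 + 1000) × 1.022545 − 1000 = 979.942 − 1000 = -20.06‰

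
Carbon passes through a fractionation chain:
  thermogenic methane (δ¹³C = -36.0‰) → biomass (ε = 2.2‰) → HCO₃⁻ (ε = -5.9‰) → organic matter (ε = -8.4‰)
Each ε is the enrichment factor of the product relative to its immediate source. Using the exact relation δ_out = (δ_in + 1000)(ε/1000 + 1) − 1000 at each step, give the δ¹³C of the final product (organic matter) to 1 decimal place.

step 1: δ = (-36.00 + 1000)·(2.2/1000 + 1) − 1000 = -33.88‰
step 2: δ = (-33.88 + 1000)·(-5.9/1000 + 1) − 1000 = -39.58‰
step 3: δ = (-39.58 + 1000)·(-8.4/1000 + 1) − 1000 = -47.65‰

-47.6‰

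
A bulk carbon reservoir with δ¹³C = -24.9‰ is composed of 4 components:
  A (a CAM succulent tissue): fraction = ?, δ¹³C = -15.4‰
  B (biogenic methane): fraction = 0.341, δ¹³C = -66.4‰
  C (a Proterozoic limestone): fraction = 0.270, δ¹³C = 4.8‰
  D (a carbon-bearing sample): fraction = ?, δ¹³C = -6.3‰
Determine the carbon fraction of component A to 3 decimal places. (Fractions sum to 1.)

Let f_A and f_D be the unknown fractions; fractions sum to 1 so f_A + f_D = 0.389.
Mass balance: Σ fᵢ·δᵢ = δ_bulk ⇒ f_A·(-15.4) + f_D·(-6.3) = -24.9 − (-21.346) = -3.554
Substitute f_D = 0.389 − f_A:
f_A·(-15.4 − -6.3) = -3.554 − 0.389×(-6.3) = -1.103
f_A = -1.103 / -9.1 = 0.1212

0.121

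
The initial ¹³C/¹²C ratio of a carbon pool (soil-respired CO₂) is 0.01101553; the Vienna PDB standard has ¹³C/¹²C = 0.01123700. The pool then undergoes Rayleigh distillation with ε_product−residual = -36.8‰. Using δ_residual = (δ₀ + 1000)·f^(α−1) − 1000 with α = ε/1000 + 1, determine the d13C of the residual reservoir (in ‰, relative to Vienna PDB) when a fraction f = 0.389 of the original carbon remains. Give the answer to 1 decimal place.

δ₀ = (0.01101553/0.01123700 − 1)×1000 = (0.980291 − 1)×1000 = -19.709‰
α − 1 = ε/1000 = -0.0368
f^(α−1) = 0.389^(-0.0368) = 1.035356
δ_res = (-19.709 + 1000) × 1.035356 − 1000 = 1014.951 − 1000 = 14.95‰

15.0‰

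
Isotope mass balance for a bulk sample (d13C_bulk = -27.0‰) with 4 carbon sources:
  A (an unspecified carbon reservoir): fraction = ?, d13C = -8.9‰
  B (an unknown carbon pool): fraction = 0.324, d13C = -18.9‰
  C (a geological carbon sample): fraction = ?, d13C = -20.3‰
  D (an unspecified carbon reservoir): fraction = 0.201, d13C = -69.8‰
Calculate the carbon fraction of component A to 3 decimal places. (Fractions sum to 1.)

Let f_A and f_C be the unknown fractions; fractions sum to 1 so f_A + f_C = 0.475.
Mass balance: Σ fᵢ·δᵢ = δ_bulk ⇒ f_A·(-8.9) + f_C·(-20.3) = -27.0 − (-20.153) = -6.847
Substitute f_C = 0.475 − f_A:
f_A·(-8.9 − -20.3) = -6.847 − 0.475×(-20.3) = 2.796
f_A = 2.796 / 11.4 = 0.2453

0.245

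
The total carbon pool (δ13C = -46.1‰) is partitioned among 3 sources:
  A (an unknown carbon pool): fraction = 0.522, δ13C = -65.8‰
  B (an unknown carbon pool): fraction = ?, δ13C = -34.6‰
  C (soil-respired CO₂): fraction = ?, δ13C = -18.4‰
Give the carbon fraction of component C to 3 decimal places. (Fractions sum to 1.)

Let f_C and f_B be the unknown fractions; fractions sum to 1 so f_C + f_B = 0.478.
Mass balance: Σ fᵢ·δᵢ = δ_bulk ⇒ f_C·(-18.4) + f_B·(-34.6) = -46.1 − (-34.348) = -11.752
Substitute f_B = 0.478 − f_C:
f_C·(-18.4 − -34.6) = -11.752 − 0.478×(-34.6) = 4.786
f_C = 4.786 / 16.2 = 0.2955

0.295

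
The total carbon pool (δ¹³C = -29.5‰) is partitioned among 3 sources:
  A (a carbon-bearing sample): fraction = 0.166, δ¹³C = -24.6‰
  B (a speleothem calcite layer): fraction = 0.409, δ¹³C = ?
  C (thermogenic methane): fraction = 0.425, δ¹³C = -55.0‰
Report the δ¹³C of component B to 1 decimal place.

-5.0‰

Isotope mass balance: δ_bulk = Σ fᵢ·δᵢ.
-29.5 = 0.166×(-24.6) + 0.409×δ_B + 0.425×(-55.0)
0.409·δ_B = -29.5 − (-27.459) = -2.041
δ_B = -2.041 / 0.409 = -4.99‰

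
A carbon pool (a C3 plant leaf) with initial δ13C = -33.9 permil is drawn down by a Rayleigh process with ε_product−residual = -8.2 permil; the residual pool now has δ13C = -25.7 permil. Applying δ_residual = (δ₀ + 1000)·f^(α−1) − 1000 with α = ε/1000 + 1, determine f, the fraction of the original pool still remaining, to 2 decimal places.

0.36

α − 1 = ε/1000 = -0.0082
(δ_res + 1000)/(δ₀ + 1000) = (-25.7 + 1000)/(-33.9 + 1000) = 974.3/966.1 = 1.008488
f = 1.008488^(1/-0.0082) = exp(ln(1.008488)/-0.0082) = exp(0.00845/-0.0082)
f = exp(-1.0307) = 0.3567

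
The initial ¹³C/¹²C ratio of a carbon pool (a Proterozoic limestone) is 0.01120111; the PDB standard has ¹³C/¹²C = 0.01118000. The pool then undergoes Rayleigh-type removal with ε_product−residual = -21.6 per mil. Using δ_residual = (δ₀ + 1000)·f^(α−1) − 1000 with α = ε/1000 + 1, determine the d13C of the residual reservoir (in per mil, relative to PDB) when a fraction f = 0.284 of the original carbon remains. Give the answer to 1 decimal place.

29.5 per mil

δ₀ = (0.01120111/0.01118000 − 1)×1000 = (1.001888 − 1)×1000 = 1.888 per mil
α − 1 = ε/1000 = -0.0216
f^(α−1) = 0.284^(-0.0216) = 1.027563
δ_res = (1.888 + 1000) × 1.027563 − 1000 = 1029.503 − 1000 = 29.50 per mil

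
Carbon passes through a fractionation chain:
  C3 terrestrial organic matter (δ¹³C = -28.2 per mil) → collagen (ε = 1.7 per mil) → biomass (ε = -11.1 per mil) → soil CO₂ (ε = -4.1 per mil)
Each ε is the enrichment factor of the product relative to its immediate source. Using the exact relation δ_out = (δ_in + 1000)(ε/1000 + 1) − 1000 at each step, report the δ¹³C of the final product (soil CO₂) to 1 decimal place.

step 1: δ = (-28.20 + 1000)·(1.7/1000 + 1) − 1000 = -26.55 per mil
step 2: δ = (-26.55 + 1000)·(-11.1/1000 + 1) − 1000 = -37.35 per mil
step 3: δ = (-37.35 + 1000)·(-4.1/1000 + 1) − 1000 = -41.30 per mil

-41.3 per mil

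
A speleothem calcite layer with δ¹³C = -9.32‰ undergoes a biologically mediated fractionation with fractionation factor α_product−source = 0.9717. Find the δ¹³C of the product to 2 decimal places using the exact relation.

δ_product = (δ_source + 1000)·α − 1000
δ_product = (-9.32 + 1000) × 0.9717 − 1000
δ_product = 962.644 − 1000 = -37.356‰

-37.36‰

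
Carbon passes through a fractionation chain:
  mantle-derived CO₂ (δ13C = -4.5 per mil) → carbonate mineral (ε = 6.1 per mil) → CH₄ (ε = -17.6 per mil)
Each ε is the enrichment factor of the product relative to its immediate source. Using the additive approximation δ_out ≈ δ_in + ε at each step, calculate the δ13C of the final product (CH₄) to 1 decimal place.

step 1: δ ≈ -4.5 + (6.1) = 1.6 per mil
step 2: δ ≈ 1.6 + (-17.6) = -16.0 per mil

-16.0 per mil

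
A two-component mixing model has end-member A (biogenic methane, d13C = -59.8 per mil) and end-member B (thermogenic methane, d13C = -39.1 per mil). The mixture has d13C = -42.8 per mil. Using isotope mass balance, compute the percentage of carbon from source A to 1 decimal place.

δ_mix = f_A·δ_A + (1 − f_A)·δ_B  ⇒  f_A = (δ_mix − δ_B)/(δ_A − δ_B)
f_A = (-42.8 − (-39.1)) / (-59.8 − (-39.1))
f_A = -3.7 / -20.7 = 0.1787

17.9%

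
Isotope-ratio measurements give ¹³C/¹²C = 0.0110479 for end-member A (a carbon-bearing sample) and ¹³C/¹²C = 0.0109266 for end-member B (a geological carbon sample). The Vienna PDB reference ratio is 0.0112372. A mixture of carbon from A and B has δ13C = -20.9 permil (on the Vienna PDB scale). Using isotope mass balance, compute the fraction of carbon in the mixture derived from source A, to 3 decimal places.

0.624

δ_A = (0.0110479/0.0112372 − 1)×1000 = (0.983154 − 1)×1000 = -16.846 permil
δ_B = (0.0109266/0.0112372 − 1)×1000 = (0.972360 − 1)×1000 = -27.640 permil
f_A = (δ_mix − δ_B)/(δ_A − δ_B) = (-20.9 − (-27.640))/(-16.846 − (-27.640))
f_A = 6.740 / 10.795 = 0.6244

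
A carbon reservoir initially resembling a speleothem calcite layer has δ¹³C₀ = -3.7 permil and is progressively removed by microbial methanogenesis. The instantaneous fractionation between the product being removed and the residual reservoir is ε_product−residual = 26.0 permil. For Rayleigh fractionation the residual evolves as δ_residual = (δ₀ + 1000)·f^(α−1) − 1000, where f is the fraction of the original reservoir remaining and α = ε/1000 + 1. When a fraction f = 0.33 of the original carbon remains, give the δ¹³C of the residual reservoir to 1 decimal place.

Rayleigh residual: δ_res = (δ₀ + 1000)·f^(α−1) − 1000
α = ε/1000 + 1 = 1.02600, so α − 1 = 0.02600
f^(α−1) = 0.33^(0.02600) = 0.971586
δ_res = (-3.7 + 1000) × 0.971586 − 1000 = 967.991 − 1000 = -32.01 permil

-32.0 permil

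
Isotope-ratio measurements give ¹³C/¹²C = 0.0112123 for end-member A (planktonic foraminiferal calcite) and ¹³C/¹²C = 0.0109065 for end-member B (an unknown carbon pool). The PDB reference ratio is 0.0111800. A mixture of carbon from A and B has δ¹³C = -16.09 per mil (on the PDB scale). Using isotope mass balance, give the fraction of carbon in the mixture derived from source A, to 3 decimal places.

δ_A = (0.0112123/0.0111800 − 1)×1000 = (1.002889 − 1)×1000 = 2.889 per mil
δ_B = (0.0109065/0.0111800 − 1)×1000 = (0.975537 − 1)×1000 = -24.463 per mil
f_A = (δ_mix − δ_B)/(δ_A − δ_B) = (-16.09 − (-24.463))/(2.889 − (-24.463))
f_A = 8.373 / 27.352 = 0.3061

0.306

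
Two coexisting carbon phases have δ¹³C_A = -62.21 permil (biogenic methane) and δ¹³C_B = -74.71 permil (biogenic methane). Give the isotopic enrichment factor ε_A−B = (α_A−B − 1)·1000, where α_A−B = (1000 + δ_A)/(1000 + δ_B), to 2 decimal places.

α_A−B = (1000 + -62.21) / (1000 + -74.71) = 937.79 / 925.29 = 1.013509
ε_A−B = (1.013509 − 1) × 1000 = 13.509 permil
(The approximation ε ≈ δ_A − δ_B would give 12.50 permil.)

13.51 permil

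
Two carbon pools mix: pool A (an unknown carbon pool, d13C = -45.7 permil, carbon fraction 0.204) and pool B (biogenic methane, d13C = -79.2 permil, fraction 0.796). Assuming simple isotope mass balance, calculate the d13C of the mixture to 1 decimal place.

-72.4 permil

δ_mix = f_A·δ_A + f_B·δ_B
δ_mix = 0.204 × (-45.7) + 0.796 × (-79.2)
δ_mix = -9.32 + -63.04 = -72.37 permil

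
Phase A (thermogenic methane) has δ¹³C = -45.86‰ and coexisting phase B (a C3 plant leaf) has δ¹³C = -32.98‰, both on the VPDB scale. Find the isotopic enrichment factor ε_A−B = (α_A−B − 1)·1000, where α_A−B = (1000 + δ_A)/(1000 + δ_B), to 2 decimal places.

-13.32‰

α_A−B = (1000 + -45.86) / (1000 + -32.98) = 954.14 / 967.02 = 0.986681
ε_A−B = (0.986681 − 1) × 1000 = -13.319‰
(The approximation ε ≈ δ_A − δ_B would give -12.88‰.)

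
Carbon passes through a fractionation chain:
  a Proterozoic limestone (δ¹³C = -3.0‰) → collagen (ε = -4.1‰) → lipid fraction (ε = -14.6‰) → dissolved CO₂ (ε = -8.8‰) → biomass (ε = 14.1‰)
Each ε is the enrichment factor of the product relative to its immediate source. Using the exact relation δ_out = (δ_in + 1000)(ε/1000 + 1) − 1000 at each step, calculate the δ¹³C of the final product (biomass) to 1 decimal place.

step 1: δ = (-3.00 + 1000)·(-4.1/1000 + 1) − 1000 = -7.09‰
step 2: δ = (-7.09 + 1000)·(-14.6/1000 + 1) − 1000 = -21.58‰
step 3: δ = (-21.58 + 1000)·(-8.8/1000 + 1) − 1000 = -30.19‰
step 4: δ = (-30.19 + 1000)·(14.1/1000 + 1) − 1000 = -16.52‰

-16.5‰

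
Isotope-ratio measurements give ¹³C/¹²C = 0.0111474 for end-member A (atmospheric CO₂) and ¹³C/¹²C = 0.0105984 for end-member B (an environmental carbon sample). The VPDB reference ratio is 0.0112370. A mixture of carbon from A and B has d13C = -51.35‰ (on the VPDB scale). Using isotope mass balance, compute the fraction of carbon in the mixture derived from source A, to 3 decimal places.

δ_A = (0.0111474/0.0112370 − 1)×1000 = (0.992026 − 1)×1000 = -7.974‰
δ_B = (0.0105984/0.0112370 − 1)×1000 = (0.943170 − 1)×1000 = -56.830‰
f_A = (δ_mix − δ_B)/(δ_A − δ_B) = (-51.35 − (-56.830))/(-7.974 − (-56.830))
f_A = 5.480 / 48.856 = 0.1122

0.112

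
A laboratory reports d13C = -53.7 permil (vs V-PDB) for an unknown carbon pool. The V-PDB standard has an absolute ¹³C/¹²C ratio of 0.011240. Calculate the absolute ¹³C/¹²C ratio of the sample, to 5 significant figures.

0.010636

R_sample = R_standard × (d13C/1000 + 1)
R_sample = 0.011240 × (-53.7/1000 + 1) = 0.011240 × 0.946300
R_sample = 0.0106364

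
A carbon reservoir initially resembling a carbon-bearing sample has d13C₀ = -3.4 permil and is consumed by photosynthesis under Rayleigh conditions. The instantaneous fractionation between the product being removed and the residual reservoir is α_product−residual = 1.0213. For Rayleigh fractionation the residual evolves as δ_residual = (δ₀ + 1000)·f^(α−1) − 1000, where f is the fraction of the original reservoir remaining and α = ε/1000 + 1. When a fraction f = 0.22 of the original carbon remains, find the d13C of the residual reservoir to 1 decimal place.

-35.0 permil

Rayleigh residual: δ_res = (δ₀ + 1000)·f^(α−1) − 1000
α − 1 = 0.02130
f^(α−1) = 0.22^(0.02130) = 0.968264
δ_res = (-3.4 + 1000) × 0.968264 − 1000 = 964.971 − 1000 = -35.03 permil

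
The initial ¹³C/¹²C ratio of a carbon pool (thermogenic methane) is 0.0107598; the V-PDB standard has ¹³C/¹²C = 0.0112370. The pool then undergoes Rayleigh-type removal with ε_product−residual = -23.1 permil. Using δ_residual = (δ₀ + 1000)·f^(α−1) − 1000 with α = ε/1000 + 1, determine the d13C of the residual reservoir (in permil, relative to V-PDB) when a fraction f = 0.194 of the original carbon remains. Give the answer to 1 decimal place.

δ₀ = (0.0107598/0.0112370 − 1)×1000 = (0.957533 − 1)×1000 = -42.467 permil
α − 1 = ε/1000 = -0.0231
f^(α−1) = 0.194^(-0.0231) = 1.038608
δ_res = (-42.467 + 1000) × 1.038608 − 1000 = 994.502 − 1000 = -5.50 permil

-5.5 permil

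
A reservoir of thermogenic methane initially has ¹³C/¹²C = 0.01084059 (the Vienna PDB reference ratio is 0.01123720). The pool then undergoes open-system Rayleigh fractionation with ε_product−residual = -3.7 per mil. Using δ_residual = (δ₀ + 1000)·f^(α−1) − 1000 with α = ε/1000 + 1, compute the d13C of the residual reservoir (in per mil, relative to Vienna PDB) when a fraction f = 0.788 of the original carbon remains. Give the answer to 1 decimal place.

-34.4 per mil

δ₀ = (0.01084059/0.01123720 − 1)×1000 = (0.964706 − 1)×1000 = -35.294 per mil
α − 1 = ε/1000 = -0.0037
f^(α−1) = 0.788^(-0.0037) = 1.000882
δ_res = (-35.294 + 1000) × 1.000882 − 1000 = 965.556 − 1000 = -34.44 per mil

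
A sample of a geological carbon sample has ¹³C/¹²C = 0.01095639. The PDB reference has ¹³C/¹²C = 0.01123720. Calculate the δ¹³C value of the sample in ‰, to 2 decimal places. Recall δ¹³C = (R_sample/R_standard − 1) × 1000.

δ¹³C = (R_sample / R_standard − 1) × 1000
R_sample / R_standard = 0.01095639 / 0.01123720 = 0.975011
δ¹³C = (0.975011 − 1) × 1000 = -24.989‰

-24.99‰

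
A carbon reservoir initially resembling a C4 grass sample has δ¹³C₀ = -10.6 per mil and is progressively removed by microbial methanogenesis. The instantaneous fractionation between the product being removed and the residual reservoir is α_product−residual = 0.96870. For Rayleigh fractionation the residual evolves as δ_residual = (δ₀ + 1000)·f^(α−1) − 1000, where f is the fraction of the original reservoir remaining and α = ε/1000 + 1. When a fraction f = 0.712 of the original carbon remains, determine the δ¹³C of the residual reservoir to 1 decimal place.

Rayleigh residual: δ_res = (δ₀ + 1000)·f^(α−1) − 1000
α − 1 = -0.03130
f^(α−1) = 0.712^(-0.03130) = 1.010689
δ_res = (-10.6 + 1000) × 1.010689 − 1000 = 999.975 − 1000 = -0.02 per mil

0.0 per mil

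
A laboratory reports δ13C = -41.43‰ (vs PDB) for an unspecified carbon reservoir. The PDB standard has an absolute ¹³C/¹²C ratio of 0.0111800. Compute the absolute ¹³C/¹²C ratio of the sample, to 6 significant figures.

R_sample = R_standard × (δ13C/1000 + 1)
R_sample = 0.0111800 × (-41.43/1000 + 1) = 0.0111800 × 0.958570
R_sample = 0.0107168

0.0107168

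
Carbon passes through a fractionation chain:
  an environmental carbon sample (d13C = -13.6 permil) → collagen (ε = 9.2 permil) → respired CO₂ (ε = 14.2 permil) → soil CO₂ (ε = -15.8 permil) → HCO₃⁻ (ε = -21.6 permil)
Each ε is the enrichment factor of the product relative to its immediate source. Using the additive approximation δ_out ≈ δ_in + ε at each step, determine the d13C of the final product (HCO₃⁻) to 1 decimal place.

-27.6 permil

step 1: δ ≈ -13.6 + (9.2) = -4.4 permil
step 2: δ ≈ -4.4 + (14.2) = 9.8 permil
step 3: δ ≈ 9.8 + (-15.8) = -6.0 permil
step 4: δ ≈ -6.0 + (-21.6) = -27.6 permil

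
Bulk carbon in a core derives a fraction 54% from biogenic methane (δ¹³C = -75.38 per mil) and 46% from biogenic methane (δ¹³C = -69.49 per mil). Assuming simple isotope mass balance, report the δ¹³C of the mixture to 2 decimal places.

-72.67 per mil

δ_mix = f_A·δ_A + f_B·δ_B
δ_mix = 0.54 × (-75.38) + 0.46 × (-69.49)
δ_mix = -40.705 + -31.965 = -72.671 per mil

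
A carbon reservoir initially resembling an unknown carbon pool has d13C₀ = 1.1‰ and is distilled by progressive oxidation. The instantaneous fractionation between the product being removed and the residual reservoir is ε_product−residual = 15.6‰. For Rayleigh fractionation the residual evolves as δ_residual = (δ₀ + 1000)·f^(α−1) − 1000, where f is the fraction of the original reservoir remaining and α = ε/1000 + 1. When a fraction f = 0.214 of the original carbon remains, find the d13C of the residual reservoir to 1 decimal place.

-22.7‰

Rayleigh residual: δ_res = (δ₀ + 1000)·f^(α−1) − 1000
α = ε/1000 + 1 = 1.01560, so α − 1 = 0.01560
f^(α−1) = 0.214^(0.01560) = 0.976235
δ_res = (1.1 + 1000) × 0.976235 − 1000 = 977.309 − 1000 = -22.69‰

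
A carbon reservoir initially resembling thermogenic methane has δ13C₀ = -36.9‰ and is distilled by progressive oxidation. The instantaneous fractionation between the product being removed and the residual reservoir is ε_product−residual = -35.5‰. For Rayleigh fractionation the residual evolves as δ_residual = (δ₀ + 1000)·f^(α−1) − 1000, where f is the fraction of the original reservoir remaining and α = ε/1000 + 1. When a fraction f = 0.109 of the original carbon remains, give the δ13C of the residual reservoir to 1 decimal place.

41.9‰

Rayleigh residual: δ_res = (δ₀ + 1000)·f^(α−1) − 1000
α = ε/1000 + 1 = 0.96450, so α − 1 = -0.03550
f^(α−1) = 0.109^(-0.03550) = 1.081861
δ_res = (-36.9 + 1000) × 1.081861 − 1000 = 1041.940 − 1000 = 41.94‰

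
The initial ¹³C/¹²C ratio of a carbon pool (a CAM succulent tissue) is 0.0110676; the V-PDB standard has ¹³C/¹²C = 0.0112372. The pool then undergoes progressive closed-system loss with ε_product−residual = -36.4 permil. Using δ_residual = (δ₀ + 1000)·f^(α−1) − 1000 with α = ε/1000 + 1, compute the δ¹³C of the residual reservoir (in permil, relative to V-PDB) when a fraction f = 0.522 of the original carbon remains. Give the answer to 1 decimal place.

8.5 permil

δ₀ = (0.0110676/0.0112372 − 1)×1000 = (0.984907 − 1)×1000 = -15.093 permil
α − 1 = ε/1000 = -0.0364
f^(α−1) = 0.522^(-0.0364) = 1.023945
δ_res = (-15.093 + 1000) × 1.023945 − 1000 = 1008.491 − 1000 = 8.49 permil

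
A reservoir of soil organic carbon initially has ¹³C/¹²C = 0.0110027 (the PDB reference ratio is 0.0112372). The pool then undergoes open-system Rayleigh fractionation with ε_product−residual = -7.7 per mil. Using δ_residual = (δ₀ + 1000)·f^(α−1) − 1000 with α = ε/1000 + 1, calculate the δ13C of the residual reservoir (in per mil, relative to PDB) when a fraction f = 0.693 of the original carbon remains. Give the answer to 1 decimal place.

δ₀ = (0.0110027/0.0112372 − 1)×1000 = (0.979132 − 1)×1000 = -20.868 per mil
α − 1 = ε/1000 = -0.0077
f^(α−1) = 0.693^(-0.0077) = 1.002828
δ_res = (-20.868 + 1000) × 1.002828 − 1000 = 981.901 − 1000 = -18.10 per mil

-18.1 per mil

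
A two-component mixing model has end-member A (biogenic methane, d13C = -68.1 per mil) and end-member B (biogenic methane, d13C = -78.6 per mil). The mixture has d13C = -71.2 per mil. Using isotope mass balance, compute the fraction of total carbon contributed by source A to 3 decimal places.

0.705

δ_mix = f_A·δ_A + (1 − f_A)·δ_B  ⇒  f_A = (δ_mix − δ_B)/(δ_A − δ_B)
f_A = (-71.2 − (-78.6)) / (-68.1 − (-78.6))
f_A = 7.4 / 10.5 = 0.7048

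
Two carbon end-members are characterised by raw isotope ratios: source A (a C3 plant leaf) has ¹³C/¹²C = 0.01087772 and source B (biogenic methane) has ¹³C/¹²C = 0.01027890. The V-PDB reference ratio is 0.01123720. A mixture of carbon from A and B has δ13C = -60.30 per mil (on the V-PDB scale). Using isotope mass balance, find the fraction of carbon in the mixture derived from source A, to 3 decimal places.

δ_A = (0.01087772/0.01123720 − 1)×1000 = (0.968010 − 1)×1000 = -31.990 per mil
δ_B = (0.01027890/0.01123720 − 1)×1000 = (0.914721 − 1)×1000 = -85.279 per mil
f_A = (δ_mix − δ_B)/(δ_A − δ_B) = (-60.30 − (-85.279))/(-31.990 − (-85.279))
f_A = 24.979 / 53.289 = 0.4687

0.469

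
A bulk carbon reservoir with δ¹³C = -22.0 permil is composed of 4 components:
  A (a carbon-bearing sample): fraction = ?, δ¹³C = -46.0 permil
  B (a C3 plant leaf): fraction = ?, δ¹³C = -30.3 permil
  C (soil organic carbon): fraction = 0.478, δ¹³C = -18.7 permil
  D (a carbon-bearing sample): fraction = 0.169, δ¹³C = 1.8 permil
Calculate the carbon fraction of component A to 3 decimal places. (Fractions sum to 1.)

Let f_A and f_B be the unknown fractions; fractions sum to 1 so f_A + f_B = 0.353.
Mass balance: Σ fᵢ·δᵢ = δ_bulk ⇒ f_A·(-46.0) + f_B·(-30.3) = -22.0 − (-8.634) = -13.366
Substitute f_B = 0.353 − f_A:
f_A·(-46.0 − -30.3) = -13.366 − 0.353×(-30.3) = -2.670
f_A = -2.670 / -15.7 = 0.1700

0.170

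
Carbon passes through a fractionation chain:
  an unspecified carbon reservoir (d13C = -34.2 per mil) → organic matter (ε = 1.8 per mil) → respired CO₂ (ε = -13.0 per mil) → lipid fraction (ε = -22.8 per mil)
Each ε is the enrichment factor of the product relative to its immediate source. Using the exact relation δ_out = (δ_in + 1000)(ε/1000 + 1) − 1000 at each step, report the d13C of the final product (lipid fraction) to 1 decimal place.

-66.8 per mil

step 1: δ = (-34.20 + 1000)·(1.8/1000 + 1) − 1000 = -32.46 per mil
step 2: δ = (-32.46 + 1000)·(-13.0/1000 + 1) − 1000 = -45.04 per mil
step 3: δ = (-45.04 + 1000)·(-22.8/1000 + 1) − 1000 = -66.81 per mil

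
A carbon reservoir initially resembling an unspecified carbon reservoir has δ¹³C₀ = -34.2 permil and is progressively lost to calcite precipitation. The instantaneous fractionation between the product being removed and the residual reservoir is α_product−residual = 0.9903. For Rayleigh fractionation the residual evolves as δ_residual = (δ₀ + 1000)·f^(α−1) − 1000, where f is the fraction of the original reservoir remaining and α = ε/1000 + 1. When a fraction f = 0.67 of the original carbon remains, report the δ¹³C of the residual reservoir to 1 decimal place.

-30.4 permil

Rayleigh residual: δ_res = (δ₀ + 1000)·f^(α−1) − 1000
α − 1 = -0.00970
f^(α−1) = 0.67^(-0.00970) = 1.003892
δ_res = (-34.2 + 1000) × 1.003892 − 1000 = 969.559 − 1000 = -30.44 permil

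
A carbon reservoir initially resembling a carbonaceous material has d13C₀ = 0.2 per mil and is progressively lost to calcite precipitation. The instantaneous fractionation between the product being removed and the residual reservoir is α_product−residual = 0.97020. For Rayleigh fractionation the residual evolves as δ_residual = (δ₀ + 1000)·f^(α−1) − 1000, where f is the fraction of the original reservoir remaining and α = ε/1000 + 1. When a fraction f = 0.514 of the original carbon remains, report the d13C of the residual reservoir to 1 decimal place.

Rayleigh residual: δ_res = (δ₀ + 1000)·f^(α−1) − 1000
α − 1 = -0.02980
f^(α−1) = 0.514^(-0.02980) = 1.020031
δ_res = (0.2 + 1000) × 1.020031 − 1000 = 1020.235 − 1000 = 20.23 per mil

20.2 per mil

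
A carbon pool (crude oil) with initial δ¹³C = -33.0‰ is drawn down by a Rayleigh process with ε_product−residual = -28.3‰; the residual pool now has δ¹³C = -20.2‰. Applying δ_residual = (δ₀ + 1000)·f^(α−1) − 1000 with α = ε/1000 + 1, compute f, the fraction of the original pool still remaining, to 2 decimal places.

α − 1 = ε/1000 = -0.0283
(δ_res + 1000)/(δ₀ + 1000) = (-20.2 + 1000)/(-33.0 + 1000) = 979.8/967.0 = 1.013237
f = 1.013237^(1/-0.0283) = exp(ln(1.013237)/-0.0283) = exp(0.01315/-0.0283)
f = exp(-0.4647) = 0.6283

0.63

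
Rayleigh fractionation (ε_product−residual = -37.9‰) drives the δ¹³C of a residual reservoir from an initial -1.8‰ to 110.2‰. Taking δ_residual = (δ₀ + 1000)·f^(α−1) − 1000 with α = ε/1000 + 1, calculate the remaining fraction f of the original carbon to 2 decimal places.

0.06

α − 1 = ε/1000 = -0.0379
(δ_res + 1000)/(δ₀ + 1000) = (110.2 + 1000)/(-1.8 + 1000) = 1110.2/998.2 = 1.112202
f = 1.112202^(1/-0.0379) = exp(ln(1.112202)/-0.0379) = exp(0.10634/-0.0379)
f = exp(-2.8059) = 0.0605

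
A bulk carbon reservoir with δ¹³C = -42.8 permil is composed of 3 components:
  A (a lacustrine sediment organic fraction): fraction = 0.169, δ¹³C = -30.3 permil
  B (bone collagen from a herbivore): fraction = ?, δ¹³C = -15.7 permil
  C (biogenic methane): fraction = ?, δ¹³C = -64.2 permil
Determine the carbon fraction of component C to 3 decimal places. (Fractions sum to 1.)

0.508

Let f_C and f_B be the unknown fractions; fractions sum to 1 so f_C + f_B = 0.831.
Mass balance: Σ fᵢ·δᵢ = δ_bulk ⇒ f_C·(-64.2) + f_B·(-15.7) = -42.8 − (-5.121) = -37.679
Substitute f_B = 0.831 − f_C:
f_C·(-64.2 − -15.7) = -37.679 − 0.831×(-15.7) = -24.633
f_C = -24.633 / -48.5 = 0.5079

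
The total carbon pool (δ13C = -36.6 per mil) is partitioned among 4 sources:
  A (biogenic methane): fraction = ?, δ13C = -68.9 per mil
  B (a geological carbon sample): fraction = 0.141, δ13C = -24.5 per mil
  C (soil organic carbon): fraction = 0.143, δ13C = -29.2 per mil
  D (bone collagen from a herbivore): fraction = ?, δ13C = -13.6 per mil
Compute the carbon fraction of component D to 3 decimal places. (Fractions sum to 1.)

0.368

Let f_D and f_A be the unknown fractions; fractions sum to 1 so f_D + f_A = 0.716.
Mass balance: Σ fᵢ·δᵢ = δ_bulk ⇒ f_D·(-13.6) + f_A·(-68.9) = -36.6 − (-7.630) = -28.970
Substitute f_A = 0.716 − f_D:
f_D·(-13.6 − -68.9) = -28.970 − 0.716×(-68.9) = 20.362
f_D = 20.362 / 55.3 = 0.3682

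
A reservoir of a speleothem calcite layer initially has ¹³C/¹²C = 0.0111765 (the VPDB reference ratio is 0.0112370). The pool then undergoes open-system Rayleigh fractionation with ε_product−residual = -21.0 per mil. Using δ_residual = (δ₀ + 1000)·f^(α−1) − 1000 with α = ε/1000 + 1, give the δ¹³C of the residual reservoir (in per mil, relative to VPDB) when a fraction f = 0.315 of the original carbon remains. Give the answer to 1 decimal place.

δ₀ = (0.0111765/0.0112370 − 1)×1000 = (0.994616 − 1)×1000 = -5.384 per mil
α − 1 = ε/1000 = -0.0210
f^(α−1) = 0.315^(-0.0210) = 1.024555
δ_res = (-5.384 + 1000) × 1.024555 − 1000 = 1019.039 − 1000 = 19.04 per mil

19.0 per mil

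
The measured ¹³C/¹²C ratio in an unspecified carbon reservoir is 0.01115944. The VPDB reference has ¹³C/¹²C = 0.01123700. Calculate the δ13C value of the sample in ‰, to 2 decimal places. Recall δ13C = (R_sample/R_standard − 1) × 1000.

δ13C = (R_sample / R_standard − 1) × 1000
R_sample / R_standard = 0.01115944 / 0.01123700 = 0.993098
δ13C = (0.993098 − 1) × 1000 = -6.902‰

-6.90‰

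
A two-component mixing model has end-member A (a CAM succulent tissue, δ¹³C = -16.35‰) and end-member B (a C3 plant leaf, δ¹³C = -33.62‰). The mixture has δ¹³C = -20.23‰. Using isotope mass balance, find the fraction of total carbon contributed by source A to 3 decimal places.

δ_mix = f_A·δ_A + (1 − f_A)·δ_B  ⇒  f_A = (δ_mix − δ_B)/(δ_A − δ_B)
f_A = (-20.23 − (-33.62)) / (-16.35 − (-33.62))
f_A = 13.39 / 17.27 = 0.7753

0.775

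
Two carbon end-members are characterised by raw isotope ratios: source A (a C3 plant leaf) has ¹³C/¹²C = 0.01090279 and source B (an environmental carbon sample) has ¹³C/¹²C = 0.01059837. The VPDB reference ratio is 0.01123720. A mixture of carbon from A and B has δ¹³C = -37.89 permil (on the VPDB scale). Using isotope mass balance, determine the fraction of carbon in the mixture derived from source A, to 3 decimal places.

δ_A = (0.01090279/0.01123720 − 1)×1000 = (0.970241 − 1)×1000 = -29.759 permil
δ_B = (0.01059837/0.01123720 − 1)×1000 = (0.943150 − 1)×1000 = -56.850 permil
f_A = (δ_mix − δ_B)/(δ_A − δ_B) = (-37.89 − (-56.850))/(-29.759 − (-56.850))
f_A = 18.960 / 27.090 = 0.6999

0.700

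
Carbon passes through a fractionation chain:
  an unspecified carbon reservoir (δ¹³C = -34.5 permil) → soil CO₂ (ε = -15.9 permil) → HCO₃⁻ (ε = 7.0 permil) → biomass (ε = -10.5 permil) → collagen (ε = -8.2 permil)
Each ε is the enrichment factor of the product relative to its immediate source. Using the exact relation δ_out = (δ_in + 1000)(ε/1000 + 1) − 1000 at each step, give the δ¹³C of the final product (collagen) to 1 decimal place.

step 1: δ = (-34.50 + 1000)·(-15.9/1000 + 1) − 1000 = -49.85 permil
step 2: δ = (-49.85 + 1000)·(7.0/1000 + 1) − 1000 = -43.20 permil
step 3: δ = (-43.20 + 1000)·(-10.5/1000 + 1) − 1000 = -53.25 permil
step 4: δ = (-53.25 + 1000)·(-8.2/1000 + 1) − 1000 = -61.01 permil

-61.0 permil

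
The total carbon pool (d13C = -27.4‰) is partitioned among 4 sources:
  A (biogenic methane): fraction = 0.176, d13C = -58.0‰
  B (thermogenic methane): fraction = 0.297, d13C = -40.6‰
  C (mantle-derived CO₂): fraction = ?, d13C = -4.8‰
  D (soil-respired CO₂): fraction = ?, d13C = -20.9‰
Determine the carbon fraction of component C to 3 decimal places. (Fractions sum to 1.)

0.365

Let f_C and f_D be the unknown fractions; fractions sum to 1 so f_C + f_D = 0.527.
Mass balance: Σ fᵢ·δᵢ = δ_bulk ⇒ f_C·(-4.8) + f_D·(-20.9) = -27.4 − (-22.266) = -5.134
Substitute f_D = 0.527 − f_C:
f_C·(-4.8 − -20.9) = -5.134 − 0.527×(-20.9) = 5.880
f_C = 5.880 / 16.1 = 0.3652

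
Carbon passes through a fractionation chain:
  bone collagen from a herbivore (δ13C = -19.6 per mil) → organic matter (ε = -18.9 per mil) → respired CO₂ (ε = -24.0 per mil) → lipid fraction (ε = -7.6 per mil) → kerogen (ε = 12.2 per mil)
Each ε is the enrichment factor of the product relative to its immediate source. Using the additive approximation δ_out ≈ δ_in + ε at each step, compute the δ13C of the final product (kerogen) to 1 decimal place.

step 1: δ ≈ -19.6 + (-18.9) = -38.5 per mil
step 2: δ ≈ -38.5 + (-24.0) = -62.5 per mil
step 3: δ ≈ -62.5 + (-7.6) = -70.1 per mil
step 4: δ ≈ -70.1 + (12.2) = -57.9 per mil

-57.9 per mil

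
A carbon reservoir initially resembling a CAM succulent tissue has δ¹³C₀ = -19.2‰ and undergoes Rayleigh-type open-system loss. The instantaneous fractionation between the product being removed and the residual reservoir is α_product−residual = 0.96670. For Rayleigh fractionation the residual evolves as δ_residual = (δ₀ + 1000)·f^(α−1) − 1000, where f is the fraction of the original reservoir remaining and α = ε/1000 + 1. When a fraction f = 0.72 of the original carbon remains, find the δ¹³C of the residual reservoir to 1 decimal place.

-8.4‰

Rayleigh residual: δ_res = (δ₀ + 1000)·f^(α−1) − 1000
α − 1 = -0.03330
f^(α−1) = 0.72^(-0.03330) = 1.010999
δ_res = (-19.2 + 1000) × 1.010999 − 1000 = 991.588 − 1000 = -8.41‰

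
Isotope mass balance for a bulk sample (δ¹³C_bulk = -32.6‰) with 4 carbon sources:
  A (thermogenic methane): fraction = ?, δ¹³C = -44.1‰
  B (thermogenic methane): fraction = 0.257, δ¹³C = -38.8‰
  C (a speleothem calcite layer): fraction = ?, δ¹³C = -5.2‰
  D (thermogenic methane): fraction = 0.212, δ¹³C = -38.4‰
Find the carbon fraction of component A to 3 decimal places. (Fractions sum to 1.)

Let f_A and f_C be the unknown fractions; fractions sum to 1 so f_A + f_C = 0.531.
Mass balance: Σ fᵢ·δᵢ = δ_bulk ⇒ f_A·(-44.1) + f_C·(-5.2) = -32.6 − (-18.112) = -14.488
Substitute f_C = 0.531 − f_A:
f_A·(-44.1 − -5.2) = -14.488 − 0.531×(-5.2) = -11.726
f_A = -11.726 / -38.9 = 0.3014

0.301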